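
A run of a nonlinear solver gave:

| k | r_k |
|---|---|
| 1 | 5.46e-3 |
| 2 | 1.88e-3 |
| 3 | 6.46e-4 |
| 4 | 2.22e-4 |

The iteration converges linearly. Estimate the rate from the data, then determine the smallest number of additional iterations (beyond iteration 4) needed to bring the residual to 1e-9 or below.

12

Rate ρ ≈ r_4/r_3 = 2.22e-4/6.46e-4 = 0.3437.
After j more steps, r_{4+j} ≈ 2.22e-4·ρ^j; need ρ^j ≤ 1e-9/2.22e-4 = 4.5045e-06.
j ≥ ln(4.5045e-06)/ln(0.3437) = -12.3104/-1.06799 = 11.527.
So 12 more iterations are needed.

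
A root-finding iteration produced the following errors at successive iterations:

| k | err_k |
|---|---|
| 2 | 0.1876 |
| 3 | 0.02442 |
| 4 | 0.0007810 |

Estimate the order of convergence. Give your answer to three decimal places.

1.688

p ≈ ln(err_4/err_3) / ln(err_3/err_2)
  = ln(0.0007810/0.02442) / ln(0.02442/0.1876)
  = ln(0.031982) / ln(0.130171)
  = -3.442582 / -2.038906 ≈ 1.688446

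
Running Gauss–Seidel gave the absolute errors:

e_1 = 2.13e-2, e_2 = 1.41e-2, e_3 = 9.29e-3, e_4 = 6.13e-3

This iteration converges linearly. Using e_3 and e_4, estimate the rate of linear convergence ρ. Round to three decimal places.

ρ ≈ e_4/e_3 = 6.13e-3/9.29e-3 = 0.65985

0.660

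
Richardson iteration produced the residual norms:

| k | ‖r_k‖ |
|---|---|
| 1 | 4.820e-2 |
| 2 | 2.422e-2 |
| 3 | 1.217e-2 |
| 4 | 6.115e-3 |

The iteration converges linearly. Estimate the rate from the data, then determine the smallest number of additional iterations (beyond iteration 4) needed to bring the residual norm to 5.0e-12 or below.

31

Rate ρ ≈ ‖r_4‖/‖r_3‖ = 6.115e-3/1.217e-2 = 0.5025.
After j more steps, ‖r_{4+j}‖ ≈ 6.115e-3·ρ^j; need ρ^j ≤ 5.0e-12/6.115e-3 = 8.17661e-10.
j ≥ ln(8.17661e-10)/ln(0.5025) = -20.9246/-0.68816 = 30.407.
So 31 more iterations are needed.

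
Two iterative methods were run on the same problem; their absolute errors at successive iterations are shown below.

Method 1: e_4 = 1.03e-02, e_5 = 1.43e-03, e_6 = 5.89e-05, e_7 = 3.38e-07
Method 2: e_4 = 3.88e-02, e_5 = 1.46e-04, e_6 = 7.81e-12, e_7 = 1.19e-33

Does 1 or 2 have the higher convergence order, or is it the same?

Method 1: p ≈ ln(3.38e-07/5.89e-05)/ln(5.89e-05/1.43e-03) ≈ 1.62.
Method 2: p ≈ ln(1.19e-33/7.81e-12)/ln(7.81e-12/1.46e-04) ≈ 3.00.
Method 2 has the higher order (≈3.0 vs ≈1.6).

2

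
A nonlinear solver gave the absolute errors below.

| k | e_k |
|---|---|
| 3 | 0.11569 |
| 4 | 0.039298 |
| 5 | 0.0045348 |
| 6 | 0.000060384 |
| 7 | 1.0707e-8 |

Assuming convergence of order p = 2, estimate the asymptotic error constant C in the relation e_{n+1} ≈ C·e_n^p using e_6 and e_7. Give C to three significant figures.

2.94

C ≈ e_7 / e_6^2
  = 1.0707e-8 / (0.000060384)^2
  = 1.0707e-8 / 3.64623e-09 ≈ 2.9365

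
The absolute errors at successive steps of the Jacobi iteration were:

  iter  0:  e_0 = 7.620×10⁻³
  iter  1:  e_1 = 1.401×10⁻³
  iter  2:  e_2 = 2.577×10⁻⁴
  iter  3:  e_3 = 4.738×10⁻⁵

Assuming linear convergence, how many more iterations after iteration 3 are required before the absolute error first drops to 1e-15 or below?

Rate ρ ≈ e_3/e_2 = 4.738×10⁻⁵/2.577×10⁻⁴ = 0.1839.
After j more steps, e_{3+j} ≈ 4.738×10⁻⁵·ρ^j; need ρ^j ≤ 1e-15/4.738×10⁻⁵ = 2.1106e-11.
j ≥ ln(2.1106e-11)/ln(0.1839) = -24.5815/-1.69336 = 14.516.
So 15 more iterations are needed.

15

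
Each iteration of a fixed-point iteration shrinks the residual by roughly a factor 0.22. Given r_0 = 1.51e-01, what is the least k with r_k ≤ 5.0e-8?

10

After k steps, r_k ≈ 1.51e-01·0.22^k.
Need 0.22^k ≤ 5.0e-8/1.51e-01 = 3.31126e-07.
k ≥ ln(3.31126e-07)/ln(0.22) = -14.9208/-1.51413 = 9.854.
Smallest integer k = 10.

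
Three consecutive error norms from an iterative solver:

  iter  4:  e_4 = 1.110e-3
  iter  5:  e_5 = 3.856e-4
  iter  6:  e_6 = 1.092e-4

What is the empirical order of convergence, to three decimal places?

p ≈ ln(e_6/e_5) / ln(e_5/e_4)
  = ln(1.092e-4/3.856e-4) / ln(3.856e-4/1.110e-3)
  = ln(0.283195) / ln(0.347387)
  = -1.261620 / -1.057316 ≈ 1.193229

1.193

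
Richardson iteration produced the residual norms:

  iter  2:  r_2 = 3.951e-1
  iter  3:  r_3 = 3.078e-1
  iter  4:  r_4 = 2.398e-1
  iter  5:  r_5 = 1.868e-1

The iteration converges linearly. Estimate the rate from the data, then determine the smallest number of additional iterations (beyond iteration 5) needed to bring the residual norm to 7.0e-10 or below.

78

Rate ρ ≈ r_5/r_4 = 1.868e-1/2.398e-1 = 0.7790.
After j more steps, r_{5+j} ≈ 1.868e-1·ρ^j; need ρ^j ≤ 7.0e-10/1.868e-1 = 3.74732e-09.
j ≥ ln(3.74732e-09)/ln(0.7790) = -19.4022/-0.24974 = 77.690.
So 78 more iterations are needed.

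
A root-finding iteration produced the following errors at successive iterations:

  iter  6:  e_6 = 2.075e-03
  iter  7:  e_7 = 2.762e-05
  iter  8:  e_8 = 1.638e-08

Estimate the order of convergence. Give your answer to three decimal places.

p ≈ ln(e_8/e_7) / ln(e_7/e_6)
  = ln(1.638e-08/2.762e-05) / ln(2.762e-05/2.075e-03)
  = ln(0.000593049) / ln(0.0133108)
  = -7.430234 / -4.319180 ≈ 1.720288

1.720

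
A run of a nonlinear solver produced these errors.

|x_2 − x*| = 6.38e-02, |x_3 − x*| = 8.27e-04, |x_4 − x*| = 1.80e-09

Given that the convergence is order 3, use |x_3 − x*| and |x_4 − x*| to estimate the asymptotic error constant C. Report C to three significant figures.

C ≈ |x_4 − x*| / |x_3 − x*|^3
  = 1.80e-09 / (8.27e-04)^3
  = 1.80e-09 / 5.65609e-10 ≈ 3.1824

3.18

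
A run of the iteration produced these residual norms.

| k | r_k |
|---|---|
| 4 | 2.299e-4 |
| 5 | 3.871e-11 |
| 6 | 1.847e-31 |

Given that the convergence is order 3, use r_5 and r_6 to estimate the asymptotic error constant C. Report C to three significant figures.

C ≈ r_6 / r_5^3
  = 1.847e-31 / (3.871e-11)^3
  = 1.847e-31 / 5.80055e-32 ≈ 3.1842

3.18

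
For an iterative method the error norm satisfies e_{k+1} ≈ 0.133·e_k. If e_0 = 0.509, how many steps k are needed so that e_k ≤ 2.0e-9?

After k steps, e_k ≈ 0.509·0.133^k.
Need 0.133^k ≤ 2.0e-9/0.509 = 3.92927e-09.
k ≥ ln(3.92927e-09)/ln(0.133) = -19.3548/-2.01741 = 9.594.
Smallest integer k = 10.

10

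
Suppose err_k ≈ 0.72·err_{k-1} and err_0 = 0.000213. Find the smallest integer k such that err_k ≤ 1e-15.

After k steps, err_k ≈ 0.000213·0.72^k.
Need 0.72^k ≤ 1e-15/0.000213 = 4.69484e-12.
k ≥ ln(4.69484e-12)/ln(0.72) = -26.0846/-0.32850 = 79.405.
Smallest integer k = 80.

80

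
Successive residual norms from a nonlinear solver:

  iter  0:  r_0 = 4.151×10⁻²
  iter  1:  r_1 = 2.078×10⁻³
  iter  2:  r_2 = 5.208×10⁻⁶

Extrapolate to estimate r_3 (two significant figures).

First estimate the order: p ≈ ln(r_2/r_1) / ln(r_1/r_0) = ln(5.208×10⁻⁶/2.078×10⁻³)/ln(2.078×10⁻³/4.151×10⁻²) = ln(0.00250626)/ln(0.0500602) ≈ 2.0000.
Then r_3 ≈ r_2·(r_2/r_1)^p = 5.208×10⁻⁶·(0.00250626)^2.0000 = 5.208×10⁻⁶·6.28134e-06 ≈ 3.271e-11.

3.3e-11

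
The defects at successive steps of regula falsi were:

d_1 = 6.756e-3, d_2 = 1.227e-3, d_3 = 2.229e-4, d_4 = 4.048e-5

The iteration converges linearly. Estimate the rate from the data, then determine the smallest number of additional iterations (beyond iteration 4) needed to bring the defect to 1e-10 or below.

8

Rate ρ ≈ d_4/d_3 = 4.048e-5/2.229e-4 = 0.1816.
After j more steps, d_{4+j} ≈ 4.048e-5·ρ^j; need ρ^j ≤ 1e-10/4.048e-5 = 2.47036e-06.
j ≥ ln(2.47036e-06)/ln(0.1816) = -12.9111/-1.70595 = 7.568.
So 8 more iterations are needed.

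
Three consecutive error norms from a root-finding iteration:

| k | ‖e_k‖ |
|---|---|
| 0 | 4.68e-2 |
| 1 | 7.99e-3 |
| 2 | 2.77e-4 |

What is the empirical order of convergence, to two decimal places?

p ≈ ln(‖e_2‖/‖e_1‖) / ln(‖e_1‖/‖e_0‖)
  = ln(2.77e-4/7.99e-3) / ln(7.99e-3/4.68e-2)
  = ln(0.0346683) / ln(0.170726)
  = -3.36193 / -1.76770 ≈ 1.90187

1.90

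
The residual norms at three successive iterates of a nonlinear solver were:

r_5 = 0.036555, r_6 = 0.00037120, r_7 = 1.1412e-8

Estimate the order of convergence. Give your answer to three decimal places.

2.264

p ≈ ln(r_7/r_6) / ln(r_6/r_5)
  = ln(1.1412e-8/0.00037120) / ln(0.00037120/0.036555)
  = ln(3.07435e-05) / ln(0.0101546)
  = -10.389832 / -4.589828 ≈ 2.263665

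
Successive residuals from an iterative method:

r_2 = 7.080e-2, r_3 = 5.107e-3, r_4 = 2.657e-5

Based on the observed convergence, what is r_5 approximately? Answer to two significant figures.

7.2e-10

First estimate the order: p ≈ ln(r_4/r_3) / ln(r_3/r_2) = ln(2.657e-5/5.107e-3)/ln(5.107e-3/7.080e-2) = ln(0.00520266)/ln(0.0721328) ≈ 2.0000.
Then r_5 ≈ r_4·(r_4/r_3)^p = 2.657e-5·(0.00520266)^2.0000 = 2.657e-5·2.70677e-05 ≈ 7.192e-10.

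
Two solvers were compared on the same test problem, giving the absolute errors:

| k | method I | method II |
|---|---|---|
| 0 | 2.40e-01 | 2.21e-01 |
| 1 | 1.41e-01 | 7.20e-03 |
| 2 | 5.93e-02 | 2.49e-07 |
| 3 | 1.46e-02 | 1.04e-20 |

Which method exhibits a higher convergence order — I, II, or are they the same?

II

Method I: p ≈ ln(1.46e-02/5.93e-02)/ln(5.93e-02/1.41e-01) ≈ 1.62.
Method II: p ≈ ln(1.04e-20/2.49e-07)/ln(2.49e-07/7.20e-03) ≈ 3.00.
Method II has the higher order (≈3.0 vs ≈1.6).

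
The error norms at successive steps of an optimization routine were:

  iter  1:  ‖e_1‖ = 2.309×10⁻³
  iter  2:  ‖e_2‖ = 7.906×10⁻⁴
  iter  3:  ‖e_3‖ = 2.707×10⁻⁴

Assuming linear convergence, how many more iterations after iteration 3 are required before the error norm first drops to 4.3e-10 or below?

13

Rate ρ ≈ ‖e_3‖/‖e_2‖ = 2.707×10⁻⁴/7.906×10⁻⁴ = 0.3424.
After j more steps, ‖e_{3+j}‖ ≈ 2.707×10⁻⁴·ρ^j; need ρ^j ≤ 4.3e-10/2.707×10⁻⁴ = 1.58847e-06.
j ≥ ln(1.58847e-06)/ln(0.3424) = -13.3527/-1.07178 = 12.458.
So 13 more iterations are needed.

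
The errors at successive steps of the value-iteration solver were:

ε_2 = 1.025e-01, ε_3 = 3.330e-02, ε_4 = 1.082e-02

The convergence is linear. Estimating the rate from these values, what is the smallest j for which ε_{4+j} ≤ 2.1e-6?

8

Rate ρ ≈ ε_4/ε_3 = 1.082e-02/3.330e-02 = 0.3249.
After j more steps, ε_{4+j} ≈ 1.082e-02·ρ^j; need ρ^j ≤ 2.1e-6/1.082e-02 = 0.000194085.
j ≥ ln(0.000194085)/ln(0.3249) = -8.5472/-1.12424 = 7.603.
So 8 more iterations are needed.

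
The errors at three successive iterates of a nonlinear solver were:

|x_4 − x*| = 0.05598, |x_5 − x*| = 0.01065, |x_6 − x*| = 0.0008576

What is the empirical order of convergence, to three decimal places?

p ≈ ln(|x_6 − x*|/|x_5 − x*|) / ln(|x_5 − x*|/|x_4 − x*|)
  = ln(0.0008576/0.01065) / ln(0.01065/0.05598)
  = ln(0.0805258) / ln(0.190247)
  = -2.519178 / -1.659432 ≈ 1.518097

1.518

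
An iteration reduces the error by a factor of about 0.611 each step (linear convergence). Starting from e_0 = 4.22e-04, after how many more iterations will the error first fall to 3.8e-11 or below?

After k steps, e_k ≈ 4.22e-04·0.611^k.
Need 0.611^k ≤ 3.8e-11/4.22e-04 = 9.00474e-08.
k ≥ ln(9.00474e-08)/ln(0.611) = -16.2229/-0.49266 = 32.929.
Smallest integer k = 33.

33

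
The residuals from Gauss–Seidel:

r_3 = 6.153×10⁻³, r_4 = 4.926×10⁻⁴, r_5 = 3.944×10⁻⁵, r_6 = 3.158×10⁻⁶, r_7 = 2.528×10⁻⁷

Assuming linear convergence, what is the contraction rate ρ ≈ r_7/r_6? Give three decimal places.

0.080

ρ ≈ r_7/r_6 = 2.528×10⁻⁷/3.158×10⁻⁶ = 0.08005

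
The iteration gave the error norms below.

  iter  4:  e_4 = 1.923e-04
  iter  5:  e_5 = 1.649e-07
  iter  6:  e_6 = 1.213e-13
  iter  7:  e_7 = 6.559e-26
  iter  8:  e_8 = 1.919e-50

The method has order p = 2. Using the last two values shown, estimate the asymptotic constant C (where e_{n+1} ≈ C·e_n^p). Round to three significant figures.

4.46

C ≈ e_8 / e_7^2
  = 1.919e-50 / (6.559e-26)^2
  = 1.919e-50 / 4.30205e-51 ≈ 4.4607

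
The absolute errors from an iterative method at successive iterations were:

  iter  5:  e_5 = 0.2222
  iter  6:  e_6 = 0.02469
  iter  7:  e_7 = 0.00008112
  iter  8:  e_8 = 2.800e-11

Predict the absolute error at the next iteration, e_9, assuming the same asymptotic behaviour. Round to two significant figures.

First estimate the order: p ≈ ln(e_8/e_7) / ln(e_7/e_6) = ln(2.800e-11/0.00008112)/ln(0.00008112/0.02469) = ln(3.45168e-07)/ln(0.00328554) ≈ 2.6021.
Then e_9 ≈ e_8·(e_8/e_7)^p = 2.800e-11·(3.45168e-07)^2.6021 = 2.800e-11·1.53218e-17 ≈ 4.29e-28.

4.3e-28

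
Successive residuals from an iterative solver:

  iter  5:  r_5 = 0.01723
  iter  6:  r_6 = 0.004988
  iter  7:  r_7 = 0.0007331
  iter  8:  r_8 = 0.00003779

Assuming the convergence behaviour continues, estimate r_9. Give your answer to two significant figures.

3.9e-7

First estimate the order: p ≈ ln(r_8/r_7) / ln(r_7/r_6) = ln(0.00003779/0.0007331)/ln(0.0007331/0.004988) = ln(0.0515482)/ln(0.146973) ≈ 1.5464.
Then r_9 ≈ r_8·(r_8/r_7)^p = 0.00003779·(0.0515482)^1.5464 = 0.00003779·0.0101992 ≈ 3.854e-07.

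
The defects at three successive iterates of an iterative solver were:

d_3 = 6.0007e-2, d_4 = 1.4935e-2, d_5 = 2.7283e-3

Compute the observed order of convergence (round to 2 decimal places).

p ≈ ln(d_5/d_4) / ln(d_4/d_3)
  = ln(2.7283e-3/1.4935e-2) / ln(1.4935e-2/6.0007e-2)
  = ln(0.182678) / ln(0.248888)
  = -1.70003 / -1.39075 ≈ 1.22238

1.22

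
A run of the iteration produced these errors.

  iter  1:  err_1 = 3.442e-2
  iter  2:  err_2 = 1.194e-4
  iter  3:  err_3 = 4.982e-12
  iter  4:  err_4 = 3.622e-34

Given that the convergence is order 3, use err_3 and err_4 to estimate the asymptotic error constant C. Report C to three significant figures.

2.93

C ≈ err_4 / err_3^3
  = 3.622e-34 / (4.982e-12)^3
  = 3.622e-34 / 1.23655e-34 ≈ 2.9291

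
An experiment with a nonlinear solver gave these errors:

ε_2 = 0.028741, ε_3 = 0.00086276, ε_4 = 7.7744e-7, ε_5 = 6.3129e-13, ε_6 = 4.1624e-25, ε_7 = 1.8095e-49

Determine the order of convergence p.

2

Consecutive ratios: ε_7/ε_6 = 1.8095e-49/4.1624e-25 = 4.34725e-25, ε_6/ε_5 = 4.1624e-25/6.3129e-13 = 6.59348e-13.
p ≈ ln(4.34725e-25)/ln(6.59348e-13) = -56.0951/-28.0475 ≈ 2.00.
So the convergence is quadratic (order 2).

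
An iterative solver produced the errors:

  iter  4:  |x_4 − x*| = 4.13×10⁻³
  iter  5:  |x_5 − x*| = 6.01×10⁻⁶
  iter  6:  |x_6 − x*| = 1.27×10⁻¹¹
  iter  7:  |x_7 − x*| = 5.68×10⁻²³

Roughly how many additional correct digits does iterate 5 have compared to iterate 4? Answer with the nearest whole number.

3

Digits gained ≈ log₁₀(|x_4 − x*|/|x_5 − x*|) = log₁₀(4.13×10⁻³/6.01×10⁻⁶) = log₁₀(687.188) ≈ 2.837.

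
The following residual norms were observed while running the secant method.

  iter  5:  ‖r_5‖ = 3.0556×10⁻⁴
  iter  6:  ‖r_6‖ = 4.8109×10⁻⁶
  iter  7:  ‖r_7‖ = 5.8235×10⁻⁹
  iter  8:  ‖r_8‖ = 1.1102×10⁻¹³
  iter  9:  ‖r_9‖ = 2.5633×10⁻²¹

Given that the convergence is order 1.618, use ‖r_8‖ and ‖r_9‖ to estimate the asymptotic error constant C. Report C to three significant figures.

C ≈ ‖r_9‖ / ‖r_8‖^1.618
  = 2.5633×10⁻²¹ / (1.1102×10⁻¹³)^1.618
  = 2.5633×10⁻²¹ / 1.09511e-21 ≈ 2.3407

2.34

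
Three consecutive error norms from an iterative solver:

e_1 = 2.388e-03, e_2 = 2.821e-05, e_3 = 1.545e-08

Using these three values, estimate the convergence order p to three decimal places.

p ≈ ln(e_3/e_2) / ln(e_2/e_1)
  = ln(1.545e-08/2.821e-05) / ln(2.821e-05/2.388e-03)
  = ln(0.000547678) / ln(0.0118132)
  = -7.509823 / -4.438538 ≈ 1.691959

1.692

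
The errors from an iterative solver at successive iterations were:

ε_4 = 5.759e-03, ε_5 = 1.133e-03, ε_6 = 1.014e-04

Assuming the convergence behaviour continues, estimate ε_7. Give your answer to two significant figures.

2.8e-6

First estimate the order: p ≈ ln(ε_6/ε_5) / ln(ε_5/ε_4) = ln(1.014e-04/1.133e-03)/ln(1.133e-03/5.759e-03) = ln(0.0894969)/ln(0.196736) ≈ 1.4844.
Then ε_7 ≈ ε_6·(ε_6/ε_5)^p = 1.014e-04·(0.0894969)^1.4844 = 1.014e-04·0.0278012 ≈ 2.819e-06.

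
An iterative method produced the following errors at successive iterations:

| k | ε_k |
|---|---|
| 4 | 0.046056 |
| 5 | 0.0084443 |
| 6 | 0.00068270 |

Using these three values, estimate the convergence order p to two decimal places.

1.48

p ≈ ln(ε_6/ε_5) / ln(ε_5/ε_4)
  = ln(0.00068270/0.0084443) / ln(0.0084443/0.046056)
  = ln(0.0808474) / ln(0.183349)
  = -2.51519 / -1.69636 ≈ 1.48270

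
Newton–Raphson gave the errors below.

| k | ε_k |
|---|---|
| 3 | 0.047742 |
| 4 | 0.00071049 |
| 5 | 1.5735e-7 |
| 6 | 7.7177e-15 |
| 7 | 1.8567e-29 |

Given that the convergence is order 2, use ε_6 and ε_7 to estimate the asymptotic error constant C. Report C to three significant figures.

C ≈ ε_7 / ε_6^2
  = 1.8567e-29 / (7.7177e-15)^2
  = 1.8567e-29 / 5.95629e-29 ≈ 0.31172

0.312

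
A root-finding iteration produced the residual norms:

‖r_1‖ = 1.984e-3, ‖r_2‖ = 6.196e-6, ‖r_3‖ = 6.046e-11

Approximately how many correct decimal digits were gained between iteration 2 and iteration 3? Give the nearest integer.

5

Digits gained ≈ log₁₀(‖r_2‖/‖r_3‖) = log₁₀(6.196e-6/6.046e-11) = log₁₀(102481) ≈ 5.011.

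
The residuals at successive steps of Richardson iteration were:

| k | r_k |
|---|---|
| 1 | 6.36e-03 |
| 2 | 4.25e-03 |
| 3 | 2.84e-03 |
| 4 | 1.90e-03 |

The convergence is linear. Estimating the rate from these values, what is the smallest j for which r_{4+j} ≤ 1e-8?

31

Rate ρ ≈ r_4/r_3 = 1.90e-03/2.84e-03 = 0.6690.
After j more steps, r_{4+j} ≈ 1.90e-03·ρ^j; need ρ^j ≤ 1e-8/1.90e-03 = 5.26316e-06.
j ≥ ln(5.26316e-06)/ln(0.6690) = -12.1548/-0.40197 = 30.238.
So 31 more iterations are needed.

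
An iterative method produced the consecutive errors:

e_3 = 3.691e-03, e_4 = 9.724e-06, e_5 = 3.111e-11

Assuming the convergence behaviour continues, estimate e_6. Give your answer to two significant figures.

6.1e-23

First estimate the order: p ≈ ln(e_5/e_4) / ln(e_4/e_3) = ln(3.111e-11/9.724e-06)/ln(9.724e-06/3.691e-03) = ln(3.1993e-06)/ln(0.00263452) ≈ 2.1304.
Then e_6 ≈ e_5·(e_5/e_4)^p = 3.111e-11·(3.1993e-06)^2.1304 = 3.111e-11·1.96593e-12 ≈ 6.116e-23.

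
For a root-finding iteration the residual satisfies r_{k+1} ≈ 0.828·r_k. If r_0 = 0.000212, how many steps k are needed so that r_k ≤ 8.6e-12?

After k steps, r_k ≈ 0.000212·0.828^k.
Need 0.828^k ≤ 8.6e-12/0.000212 = 4.0566e-08.
k ≥ ln(4.0566e-08)/ln(0.828) = -17.0203/-0.18874 = 90.179.
Smallest integer k = 91.

91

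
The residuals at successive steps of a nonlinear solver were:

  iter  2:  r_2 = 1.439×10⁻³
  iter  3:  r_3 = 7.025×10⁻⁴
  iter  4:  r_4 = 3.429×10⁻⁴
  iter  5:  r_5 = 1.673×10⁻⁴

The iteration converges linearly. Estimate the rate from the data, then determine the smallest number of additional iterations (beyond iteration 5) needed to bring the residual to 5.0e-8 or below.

Rate ρ ≈ r_5/r_4 = 1.673×10⁻⁴/3.429×10⁻⁴ = 0.4879.
After j more steps, r_{5+j} ≈ 1.673×10⁻⁴·ρ^j; need ρ^j ≤ 5.0e-8/1.673×10⁻⁴ = 0.000298864.
j ≥ ln(0.000298864)/ln(0.4879) = -8.1155/-0.71764 = 11.309.
So 12 more iterations are needed.

12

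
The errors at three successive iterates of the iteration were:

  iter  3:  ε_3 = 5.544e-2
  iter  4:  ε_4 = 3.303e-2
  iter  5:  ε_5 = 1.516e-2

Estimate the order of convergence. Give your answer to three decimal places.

1.504

p ≈ ln(ε_5/ε_4) / ln(ε_4/ε_3)
  = ln(1.516e-2/3.303e-2) / ln(3.303e-2/5.544e-2)
  = ln(0.458977) / ln(0.595779)
  = -0.778755 / -0.517885 ≈ 1.503722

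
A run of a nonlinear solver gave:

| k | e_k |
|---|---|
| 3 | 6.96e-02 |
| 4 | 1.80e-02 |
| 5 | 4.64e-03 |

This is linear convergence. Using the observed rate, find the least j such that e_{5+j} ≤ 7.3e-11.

Rate ρ ≈ e_5/e_4 = 4.64e-03/1.80e-02 = 0.2578.
After j more steps, e_{5+j} ≈ 4.64e-03·ρ^j; need ρ^j ≤ 7.3e-11/4.64e-03 = 1.57328e-08.
j ≥ ln(1.57328e-08)/ln(0.2578) = -17.9675/-1.35557 = 13.255.
So 14 more iterations are needed.

14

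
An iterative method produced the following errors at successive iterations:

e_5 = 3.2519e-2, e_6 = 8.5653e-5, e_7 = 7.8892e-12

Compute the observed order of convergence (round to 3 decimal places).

2.728

p ≈ ln(e_7/e_6) / ln(e_6/e_5)
  = ln(7.8892e-12/8.5653e-5) / ln(8.5653e-5/3.2519e-2)
  = ln(9.21065e-08) / ln(0.00263394)
  = -16.200320 / -5.939274 ≈ 2.727660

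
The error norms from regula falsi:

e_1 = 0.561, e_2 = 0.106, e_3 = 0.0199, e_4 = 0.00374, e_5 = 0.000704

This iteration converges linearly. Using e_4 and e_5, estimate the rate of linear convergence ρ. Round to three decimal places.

0.188

ρ ≈ e_5/e_4 = 0.000704/0.00374 = 0.18824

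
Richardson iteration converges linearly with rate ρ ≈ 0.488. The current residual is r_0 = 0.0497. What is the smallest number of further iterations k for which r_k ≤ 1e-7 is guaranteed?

19

After k steps, r_k ≈ 0.0497·0.488^k.
Need 0.488^k ≤ 1e-7/0.0497 = 2.01207e-06.
k ≥ ln(2.01207e-06)/ln(0.488) = -13.1163/-0.71744 = 18.282.
Smallest integer k = 19.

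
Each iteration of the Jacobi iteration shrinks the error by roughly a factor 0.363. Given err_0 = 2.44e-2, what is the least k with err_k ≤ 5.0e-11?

After k steps, err_k ≈ 2.44e-2·0.363^k.
Need 0.363^k ≤ 5.0e-11/2.44e-2 = 2.04918e-09.
k ≥ ln(2.04918e-09)/ln(0.363) = -20.0058/-1.01335 = 19.742.
Smallest integer k = 20.

20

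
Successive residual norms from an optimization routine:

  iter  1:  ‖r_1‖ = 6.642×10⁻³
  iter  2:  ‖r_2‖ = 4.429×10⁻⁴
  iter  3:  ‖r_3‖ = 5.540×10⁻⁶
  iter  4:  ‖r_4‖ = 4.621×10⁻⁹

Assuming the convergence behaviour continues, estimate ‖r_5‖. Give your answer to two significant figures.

First estimate the order: p ≈ ln(‖r_4‖/‖r_3‖) / ln(‖r_3‖/‖r_2‖) = ln(4.621×10⁻⁹/5.540×10⁻⁶)/ln(5.540×10⁻⁶/4.429×10⁻⁴) = ln(0.000834116)/ln(0.0125085) ≈ 1.6180.
Then ‖r_5‖ ≈ ‖r_4‖·(‖r_4‖/‖r_3‖)^p = 4.621×10⁻⁹·(0.000834116)^1.6180 = 4.621×10⁻⁹·1.04362e-05 ≈ 4.823e-14.

4.8e-14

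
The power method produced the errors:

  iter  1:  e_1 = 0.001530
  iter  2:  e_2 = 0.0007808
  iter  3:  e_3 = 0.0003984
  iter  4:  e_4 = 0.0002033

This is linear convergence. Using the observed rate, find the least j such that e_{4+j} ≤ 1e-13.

Rate ρ ≈ e_4/e_3 = 0.0002033/0.0003984 = 0.5103.
After j more steps, e_{4+j} ≈ 0.0002033·ρ^j; need ρ^j ≤ 1e-13/0.0002033 = 4.91884e-10.
j ≥ ln(4.91884e-10)/ln(0.5103) = -21.4328/-0.67276 = 31.858.
So 32 more iterations are needed.

32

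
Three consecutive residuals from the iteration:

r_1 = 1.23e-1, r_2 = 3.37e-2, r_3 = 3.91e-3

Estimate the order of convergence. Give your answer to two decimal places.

p ≈ ln(r_3/r_2) / ln(r_2/r_1)
  = ln(3.91e-3/3.37e-2) / ln(3.37e-2/1.23e-1)
  = ln(0.116024) / ln(0.273984)
  = -2.15396 / -1.29469 ≈ 1.66369

1.66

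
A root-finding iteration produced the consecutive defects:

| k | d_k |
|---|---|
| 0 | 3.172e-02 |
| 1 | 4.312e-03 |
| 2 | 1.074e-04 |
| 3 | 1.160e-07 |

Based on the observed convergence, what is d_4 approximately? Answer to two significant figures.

3.8e-13

First estimate the order: p ≈ ln(d_3/d_2) / ln(d_2/d_1) = ln(1.160e-07/1.074e-04)/ln(1.074e-04/4.312e-03) = ln(0.00108007)/ln(0.0249072) ≈ 1.8498.
Then d_4 ≈ d_3·(d_3/d_2)^p = 1.160e-07·(0.00108007)^1.8498 = 1.160e-07·3.25446e-06 ≈ 3.775e-13.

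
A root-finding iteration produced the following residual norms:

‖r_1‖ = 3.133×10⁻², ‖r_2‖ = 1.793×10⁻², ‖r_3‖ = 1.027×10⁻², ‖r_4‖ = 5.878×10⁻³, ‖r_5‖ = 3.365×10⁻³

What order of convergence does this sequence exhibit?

Consecutive ratios: ‖r_5‖/‖r_4‖ = 3.365×10⁻³/5.878×10⁻³ = 0.572474, ‖r_4‖/‖r_3‖ = 5.878×10⁻³/1.027×10⁻² = 0.572347.
p ≈ ln(0.572474)/ln(0.572347) = -0.5578/-0.5580 ≈ 1.00.
So the convergence is linear (order 1).

1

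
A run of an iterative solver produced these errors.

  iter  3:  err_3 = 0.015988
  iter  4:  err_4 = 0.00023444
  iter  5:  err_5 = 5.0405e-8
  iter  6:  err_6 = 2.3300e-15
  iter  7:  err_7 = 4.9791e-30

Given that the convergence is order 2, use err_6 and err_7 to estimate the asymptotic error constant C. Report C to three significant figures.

C ≈ err_7 / err_6^2
  = 4.9791e-30 / (2.3300e-15)^2
  = 4.9791e-30 / 5.4289e-30 ≈ 0.91715

0.917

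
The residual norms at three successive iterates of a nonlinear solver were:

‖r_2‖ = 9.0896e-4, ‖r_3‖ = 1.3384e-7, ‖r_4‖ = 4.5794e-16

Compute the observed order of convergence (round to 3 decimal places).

p ≈ ln(‖r_4‖/‖r_3‖) / ln(‖r_3‖/‖r_2‖)
  = ln(4.5794e-16/1.3384e-7) / ln(1.3384e-7/9.0896e-4)
  = ln(3.42155e-09) / ln(0.000147245)
  = -19.493172 / -8.823413 ≈ 2.209255

2.209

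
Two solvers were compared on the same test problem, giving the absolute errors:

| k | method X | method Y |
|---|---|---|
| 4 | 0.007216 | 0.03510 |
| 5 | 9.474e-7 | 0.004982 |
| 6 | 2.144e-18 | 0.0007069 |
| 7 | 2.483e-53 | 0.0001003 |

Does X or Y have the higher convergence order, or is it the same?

Method X: p ≈ ln(2.483e-53/2.144e-18)/ln(2.144e-18/9.474e-7) ≈ 3.00.
Method Y: p ≈ ln(0.0001003/0.0007069)/ln(0.0007069/0.004982) ≈ 1.00.
Method X has the higher order (≈3.0 vs ≈1.0).

X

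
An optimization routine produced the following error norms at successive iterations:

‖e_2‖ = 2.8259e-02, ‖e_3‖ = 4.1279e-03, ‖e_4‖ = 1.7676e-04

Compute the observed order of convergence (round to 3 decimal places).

1.638

p ≈ ln(‖e_4‖/‖e_3‖) / ln(‖e_3‖/‖e_2‖)
  = ln(1.7676e-04/4.1279e-03) / ln(4.1279e-03/2.8259e-02)
  = ln(0.0428208) / ln(0.146074)
  = -3.150731 / -1.923642 ≈ 1.637899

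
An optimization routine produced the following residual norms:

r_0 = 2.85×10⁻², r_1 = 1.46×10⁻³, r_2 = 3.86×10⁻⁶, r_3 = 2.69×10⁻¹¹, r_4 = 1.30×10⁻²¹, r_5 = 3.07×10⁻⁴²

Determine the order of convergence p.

Consecutive ratios: r_5/r_4 = 3.07×10⁻⁴²/1.30×10⁻²¹ = 2.36154e-21, r_4/r_3 = 1.30×10⁻²¹/2.69×10⁻¹¹ = 4.83271e-11.
p ≈ ln(2.36154e-21)/ln(4.83271e-11) = -47.4950/-23.7530 ≈ 2.00.
So the convergence is quadratic (order 2).

2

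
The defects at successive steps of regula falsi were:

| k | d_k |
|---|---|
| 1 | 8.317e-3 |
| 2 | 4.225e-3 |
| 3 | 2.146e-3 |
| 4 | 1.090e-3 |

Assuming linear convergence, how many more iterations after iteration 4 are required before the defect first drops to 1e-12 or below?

31

Rate ρ ≈ d_4/d_3 = 1.090e-3/2.146e-3 = 0.5079.
After j more steps, d_{4+j} ≈ 1.090e-3·ρ^j; need ρ^j ≤ 1e-12/1.090e-3 = 9.17431e-10.
j ≥ ln(9.17431e-10)/ln(0.5079) = -20.8094/-0.67747 = 30.716.
So 31 more iterations are needed.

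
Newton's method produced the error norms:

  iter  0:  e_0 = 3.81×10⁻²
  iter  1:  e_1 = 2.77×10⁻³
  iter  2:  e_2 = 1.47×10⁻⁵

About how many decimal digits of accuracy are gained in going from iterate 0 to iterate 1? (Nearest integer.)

Digits gained ≈ log₁₀(e_0/e_1) = log₁₀(3.81×10⁻²/2.77×10⁻³) = log₁₀(13.7545) ≈ 1.138.

1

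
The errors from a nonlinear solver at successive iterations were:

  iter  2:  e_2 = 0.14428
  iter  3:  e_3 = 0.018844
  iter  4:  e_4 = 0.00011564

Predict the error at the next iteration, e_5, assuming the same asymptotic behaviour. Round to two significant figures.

First estimate the order: p ≈ ln(e_4/e_3) / ln(e_3/e_2) = ln(0.00011564/0.018844)/ln(0.018844/0.14428) = ln(0.0061367)/ln(0.130607) ≈ 2.5022.
Then e_5 ≈ e_4·(e_4/e_3)^p = 0.00011564·(0.0061367)^2.5022 = 0.00011564·2.91723e-06 ≈ 3.373e-10.

3.4e-10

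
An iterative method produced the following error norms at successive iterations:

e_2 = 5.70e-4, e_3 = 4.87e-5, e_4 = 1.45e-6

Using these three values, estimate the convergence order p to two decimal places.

p ≈ ln(e_4/e_3) / ln(e_3/e_2)
  = ln(1.45e-6/4.87e-5) / ln(4.87e-5/5.70e-4)
  = ln(0.0297741) / ln(0.0854386)
  = -3.51412 / -2.45996 ≈ 1.42853

1.43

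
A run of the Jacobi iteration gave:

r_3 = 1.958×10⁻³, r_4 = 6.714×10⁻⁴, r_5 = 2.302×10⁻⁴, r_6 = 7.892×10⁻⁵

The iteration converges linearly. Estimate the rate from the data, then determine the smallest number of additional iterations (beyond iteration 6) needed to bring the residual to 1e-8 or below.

Rate ρ ≈ r_6/r_5 = 7.892×10⁻⁵/2.302×10⁻⁴ = 0.3428.
After j more steps, r_{6+j} ≈ 7.892×10⁻⁵·ρ^j; need ρ^j ≤ 1e-8/7.892×10⁻⁵ = 0.000126711.
j ≥ ln(0.000126711)/ln(0.3428) = -8.9736/-1.07061 = 8.382.
So 9 more iterations are needed.

9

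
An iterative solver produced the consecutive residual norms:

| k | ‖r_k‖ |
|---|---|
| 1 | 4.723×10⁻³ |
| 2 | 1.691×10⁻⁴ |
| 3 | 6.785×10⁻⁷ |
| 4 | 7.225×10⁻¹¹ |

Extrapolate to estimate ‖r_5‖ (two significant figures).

1.9e-17

First estimate the order: p ≈ ln(‖r_4‖/‖r_3‖) / ln(‖r_3‖/‖r_2‖) = ln(7.225×10⁻¹¹/6.785×10⁻⁷)/ln(6.785×10⁻⁷/1.691×10⁻⁴) = ln(0.000106485)/ln(0.00401242) ≈ 1.6576.
Then ‖r_5‖ ≈ ‖r_4‖·(‖r_4‖/‖r_3‖)^p = 7.225×10⁻¹¹·(0.000106485)^1.6576 = 7.225×10⁻¹¹·2.59916e-07 ≈ 1.878e-17.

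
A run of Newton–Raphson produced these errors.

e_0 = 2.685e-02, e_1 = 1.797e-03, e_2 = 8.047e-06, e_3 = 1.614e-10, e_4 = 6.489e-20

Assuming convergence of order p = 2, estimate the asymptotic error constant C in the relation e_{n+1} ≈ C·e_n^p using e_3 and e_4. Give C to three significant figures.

2.49

C ≈ e_4 / e_3^2
  = 6.489e-20 / (1.614e-10)^2
  = 6.489e-20 / 2.605e-20 ≈ 2.491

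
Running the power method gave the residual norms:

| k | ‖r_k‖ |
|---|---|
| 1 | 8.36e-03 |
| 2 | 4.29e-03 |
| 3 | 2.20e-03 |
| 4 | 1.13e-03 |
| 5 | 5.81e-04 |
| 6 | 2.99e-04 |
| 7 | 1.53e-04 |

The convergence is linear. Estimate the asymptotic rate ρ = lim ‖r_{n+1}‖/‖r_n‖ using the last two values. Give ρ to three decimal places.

0.512

ρ ≈ ‖r_7‖/‖r_6‖ = 1.53e-04/2.99e-04 = 0.51171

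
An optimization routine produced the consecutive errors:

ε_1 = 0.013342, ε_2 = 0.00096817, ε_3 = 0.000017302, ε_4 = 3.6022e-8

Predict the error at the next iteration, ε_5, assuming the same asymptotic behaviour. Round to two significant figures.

2.8e-12

First estimate the order: p ≈ ln(ε_4/ε_3) / ln(ε_3/ε_2) = ln(3.6022e-8/0.000017302)/ln(0.000017302/0.00096817) = ln(0.00208196)/ln(0.0178708) ≈ 1.5342.
Then ε_5 ≈ ε_4·(ε_4/ε_3)^p = 3.6022e-8·(0.00208196)^1.5342 = 3.6022e-8·7.69131e-05 ≈ 2.771e-12.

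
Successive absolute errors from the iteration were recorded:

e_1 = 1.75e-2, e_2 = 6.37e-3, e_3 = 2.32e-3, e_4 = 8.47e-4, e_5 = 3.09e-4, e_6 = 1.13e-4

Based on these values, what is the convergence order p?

1

Consecutive ratios: e_6/e_5 = 1.13e-4/3.09e-4 = 0.365696, e_5/e_4 = 3.09e-4/8.47e-4 = 0.364817.
p ≈ ln(0.365696)/ln(0.364817) = -1.0060/-1.0084 ≈ 1.00.
So the convergence is linear (order 1).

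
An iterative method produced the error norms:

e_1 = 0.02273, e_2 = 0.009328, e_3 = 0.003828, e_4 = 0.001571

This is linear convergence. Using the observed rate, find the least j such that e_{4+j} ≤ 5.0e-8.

Rate ρ ≈ e_4/e_3 = 0.001571/0.003828 = 0.4104.
After j more steps, e_{4+j} ≈ 0.001571·ρ^j; need ρ^j ≤ 5.0e-8/0.001571 = 3.18269e-05.
j ≥ ln(3.18269e-05)/ln(0.4104) = -10.3552/-0.89062 = 11.627.
So 12 more iterations are needed.

12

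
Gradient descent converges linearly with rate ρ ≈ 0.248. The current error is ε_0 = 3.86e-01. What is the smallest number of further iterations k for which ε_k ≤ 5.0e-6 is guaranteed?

After k steps, ε_k ≈ 3.86e-01·0.248^k.
Need 0.248^k ≤ 5.0e-6/3.86e-01 = 1.29534e-05.
k ≥ ln(1.29534e-05)/ln(0.248) = -11.2542/-1.39433 = 8.071.
Smallest integer k = 9.

9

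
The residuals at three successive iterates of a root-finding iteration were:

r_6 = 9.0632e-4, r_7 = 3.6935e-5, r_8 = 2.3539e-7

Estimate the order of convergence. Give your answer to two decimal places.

1.58

p ≈ ln(r_8/r_7) / ln(r_7/r_6)
  = ln(2.3539e-7/3.6935e-5) / ln(3.6935e-5/9.0632e-4)
  = ln(0.00637309) / ln(0.0407527)
  = -5.05567 / -3.20023 ≈ 1.57978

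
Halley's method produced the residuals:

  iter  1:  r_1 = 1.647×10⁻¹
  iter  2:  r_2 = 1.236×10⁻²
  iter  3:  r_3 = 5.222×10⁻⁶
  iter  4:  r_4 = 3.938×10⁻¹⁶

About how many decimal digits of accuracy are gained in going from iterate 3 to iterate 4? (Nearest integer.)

10

Digits gained ≈ log₁₀(r_3/r_4) = log₁₀(5.222×10⁻⁶/3.938×10⁻¹⁶) = log₁₀(1.32605e+10) ≈ 10.123.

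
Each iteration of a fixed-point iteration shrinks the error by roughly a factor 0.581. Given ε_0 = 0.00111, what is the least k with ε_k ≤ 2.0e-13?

After k steps, ε_k ≈ 0.00111·0.581^k.
Need 0.581^k ≤ 2.0e-13/0.00111 = 1.8018e-10.
k ≥ ln(1.8018e-10)/ln(0.581) = -22.4371/-0.54300 = 41.321.
Smallest integer k = 42.

42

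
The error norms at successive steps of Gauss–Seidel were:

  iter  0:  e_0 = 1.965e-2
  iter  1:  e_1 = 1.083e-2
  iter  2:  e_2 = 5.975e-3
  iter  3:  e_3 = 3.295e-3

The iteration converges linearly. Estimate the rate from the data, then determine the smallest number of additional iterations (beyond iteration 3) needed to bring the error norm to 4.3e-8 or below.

19

Rate ρ ≈ e_3/e_2 = 3.295e-3/5.975e-3 = 0.5515.
After j more steps, e_{3+j} ≈ 3.295e-3·ρ^j; need ρ^j ≤ 4.3e-8/3.295e-3 = 1.30501e-05.
j ≥ ln(1.30501e-05)/ln(0.5515) = -11.2467/-0.59511 = 18.899.
So 19 more iterations are needed.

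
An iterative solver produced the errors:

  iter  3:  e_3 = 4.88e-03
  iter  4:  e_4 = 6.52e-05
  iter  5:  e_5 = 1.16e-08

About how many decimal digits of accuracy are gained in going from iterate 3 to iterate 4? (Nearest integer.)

2

Digits gained ≈ log₁₀(e_3/e_4) = log₁₀(4.88e-03/6.52e-05) = log₁₀(74.8466) ≈ 1.874.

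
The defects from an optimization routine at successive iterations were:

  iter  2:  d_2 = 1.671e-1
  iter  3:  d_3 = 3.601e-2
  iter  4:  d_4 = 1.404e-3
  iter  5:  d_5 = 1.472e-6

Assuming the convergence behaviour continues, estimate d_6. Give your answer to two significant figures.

First estimate the order: p ≈ ln(d_5/d_4) / ln(d_4/d_3) = ln(1.472e-6/1.404e-3)/ln(1.404e-3/3.601e-2) = ln(0.00104843)/ln(0.0389892) ≈ 2.1145.
Then d_6 ≈ d_5·(d_5/d_4)^p = 1.472e-6·(0.00104843)^2.1145 = 1.472e-6·5.01107e-07 ≈ 7.376e-13.

7.4e-13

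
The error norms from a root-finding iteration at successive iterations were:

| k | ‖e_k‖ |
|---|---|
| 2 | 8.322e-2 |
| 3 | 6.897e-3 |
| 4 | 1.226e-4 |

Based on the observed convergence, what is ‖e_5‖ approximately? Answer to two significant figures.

First estimate the order: p ≈ ln(‖e_4‖/‖e_3‖) / ln(‖e_3‖/‖e_2‖) = ln(1.226e-4/6.897e-3)/ln(6.897e-3/8.322e-2) = ln(0.0177758)/ln(0.0828767) ≈ 1.6182.
Then ‖e_5‖ ≈ ‖e_4‖·(‖e_4‖/‖e_3‖)^p = 1.226e-4·(0.0177758)^1.6182 = 1.226e-4·0.00147188 ≈ 1.805e-07.

1.8e-7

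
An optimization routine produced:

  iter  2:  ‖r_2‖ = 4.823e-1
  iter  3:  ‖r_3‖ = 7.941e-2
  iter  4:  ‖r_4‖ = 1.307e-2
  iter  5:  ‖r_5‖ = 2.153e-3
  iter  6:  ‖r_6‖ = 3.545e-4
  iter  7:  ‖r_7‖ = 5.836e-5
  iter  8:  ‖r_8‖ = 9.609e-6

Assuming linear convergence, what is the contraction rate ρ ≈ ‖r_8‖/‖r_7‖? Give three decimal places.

0.165

ρ ≈ ‖r_8‖/‖r_7‖ = 9.609e-6/5.836e-5 = 0.16465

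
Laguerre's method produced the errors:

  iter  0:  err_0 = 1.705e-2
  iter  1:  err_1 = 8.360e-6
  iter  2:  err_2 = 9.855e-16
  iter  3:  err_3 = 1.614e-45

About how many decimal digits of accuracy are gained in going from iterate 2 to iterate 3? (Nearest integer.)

30

Digits gained ≈ log₁₀(err_2/err_3) = log₁₀(9.855e-16/1.614e-45) = log₁₀(6.10595e+29) ≈ 29.786.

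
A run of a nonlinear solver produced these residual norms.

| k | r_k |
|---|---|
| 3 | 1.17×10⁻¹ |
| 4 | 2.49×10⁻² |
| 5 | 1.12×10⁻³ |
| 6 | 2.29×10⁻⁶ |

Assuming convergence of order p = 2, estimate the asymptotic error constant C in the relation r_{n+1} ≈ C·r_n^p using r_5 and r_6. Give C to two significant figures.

C ≈ r_6 / r_5^2
  = 2.29×10⁻⁶ / (1.12×10⁻³)^2
  = 2.29×10⁻⁶ / 1.2544e-06 ≈ 1.8256

1.8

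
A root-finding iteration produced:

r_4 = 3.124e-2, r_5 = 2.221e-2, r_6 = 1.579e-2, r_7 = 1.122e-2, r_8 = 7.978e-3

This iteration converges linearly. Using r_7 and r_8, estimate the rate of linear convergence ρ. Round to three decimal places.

0.711

ρ ≈ r_8/r_7 = 7.978e-3/1.122e-2 = 0.71105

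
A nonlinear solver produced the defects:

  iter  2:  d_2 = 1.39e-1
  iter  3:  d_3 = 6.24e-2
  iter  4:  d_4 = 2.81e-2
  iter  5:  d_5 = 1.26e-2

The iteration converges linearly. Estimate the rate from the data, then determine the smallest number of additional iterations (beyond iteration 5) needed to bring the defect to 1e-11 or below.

27

Rate ρ ≈ d_5/d_4 = 1.26e-2/2.81e-2 = 0.4484.
After j more steps, d_{5+j} ≈ 1.26e-2·ρ^j; need ρ^j ≤ 1e-11/1.26e-2 = 7.93651e-10.
j ≥ ln(7.93651e-10)/ln(0.4484) = -20.9544/-0.80207 = 26.125.
So 27 more iterations are needed.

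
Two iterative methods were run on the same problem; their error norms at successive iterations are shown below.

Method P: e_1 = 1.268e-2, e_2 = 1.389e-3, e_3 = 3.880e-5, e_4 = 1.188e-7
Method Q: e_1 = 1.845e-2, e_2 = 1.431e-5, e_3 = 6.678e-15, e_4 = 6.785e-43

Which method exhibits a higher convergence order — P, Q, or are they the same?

Method P: p ≈ ln(1.188e-7/3.880e-5)/ln(3.880e-5/1.389e-3) ≈ 1.62.
Method Q: p ≈ ln(6.785e-43/6.678e-15)/ln(6.678e-15/1.431e-5) ≈ 3.00.
Method Q has the higher order (≈3.0 vs ≈1.6).

Q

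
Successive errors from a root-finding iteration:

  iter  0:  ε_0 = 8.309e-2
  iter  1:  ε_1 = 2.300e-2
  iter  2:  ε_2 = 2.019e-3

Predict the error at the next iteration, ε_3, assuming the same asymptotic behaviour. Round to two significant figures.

First estimate the order: p ≈ ln(ε_2/ε_1) / ln(ε_1/ε_0) = ln(2.019e-3/2.300e-2)/ln(2.300e-2/8.309e-2) = ln(0.0877826)/ln(0.276808) ≈ 1.8941.
Then ε_3 ≈ ε_2·(ε_2/ε_1)^p = 2.019e-3·(0.0877826)^1.8941 = 2.019e-3·0.00997034 ≈ 2.013e-05.

2.0e-5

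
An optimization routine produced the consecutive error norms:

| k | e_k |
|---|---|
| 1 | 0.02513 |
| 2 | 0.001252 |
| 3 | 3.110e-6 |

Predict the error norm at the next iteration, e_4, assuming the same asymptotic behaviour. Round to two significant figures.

First estimate the order: p ≈ ln(e_3/e_2) / ln(e_2/e_1) = ln(3.110e-6/0.001252)/ln(0.001252/0.02513) = ln(0.00248403)/ln(0.0498209) ≈ 1.9997.
Then e_4 ≈ e_3·(e_3/e_2)^p = 3.110e-6·(0.00248403)^1.9997 = 3.110e-6·6.18152e-06 ≈ 1.922e-11.

1.9e-11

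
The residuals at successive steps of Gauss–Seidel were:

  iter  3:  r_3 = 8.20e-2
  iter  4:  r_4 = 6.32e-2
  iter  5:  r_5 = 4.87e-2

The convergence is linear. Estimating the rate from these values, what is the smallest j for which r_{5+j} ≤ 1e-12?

Rate ρ ≈ r_5/r_4 = 4.87e-2/6.32e-2 = 0.7706.
After j more steps, r_{5+j} ≈ 4.87e-2·ρ^j; need ρ^j ≤ 1e-12/4.87e-2 = 2.05339e-11.
j ≥ ln(2.05339e-11)/ln(0.7706) = -24.6089/-0.26059 = 94.435.
So 95 more iterations are needed.

95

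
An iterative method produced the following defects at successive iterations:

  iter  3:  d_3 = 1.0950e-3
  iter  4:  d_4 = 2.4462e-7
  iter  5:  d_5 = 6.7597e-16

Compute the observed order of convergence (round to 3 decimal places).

p ≈ ln(d_5/d_4) / ln(d_4/d_3)
  = ln(6.7597e-16/2.4462e-7) / ln(2.4462e-7/1.0950e-3)
  = ln(2.76335e-09) / ln(0.000223397)
  = -19.706822 / -8.406560 ≈ 2.344220

2.344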